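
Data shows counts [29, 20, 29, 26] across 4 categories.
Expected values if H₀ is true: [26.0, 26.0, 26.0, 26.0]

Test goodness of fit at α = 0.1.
Chi-square goodness of fit test:
H₀: observed counts match expected distribution
H₁: observed counts differ from expected distribution
df = k - 1 = 3
χ² = Σ(O - E)²/E
   = (29 - 26.0)²/26.0 + (20 - 26.0)²/26.0 + (29 - 26.0)²/26.0 + (26 - 26.0)²/26.0
   = 0.346 + 1.385 + 0.346 + 0.000
   = 2.08
p-value = 0.5566

Since p-value > α = 0.1, we fail to reject H₀.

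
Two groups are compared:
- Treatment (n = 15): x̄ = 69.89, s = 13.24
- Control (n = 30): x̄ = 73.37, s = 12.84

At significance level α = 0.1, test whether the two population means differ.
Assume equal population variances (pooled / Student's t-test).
Student's two-sample t-test (equal variances):
H₀: μ₁ = μ₂
H₁: μ₁ ≠ μ₂
df = n₁ + n₂ - 2 = 43
Pooled variance s_p² = [(n₁-1)s₁² + (n₂-1)s₂²] / (n₁ + n₂ - 2) = [(14)(13.24²) + (29)(12.84²)] / 43 = 168.2621
SE = √(s_p²(1/n₁ + 1/n₂)) = √(168.2621 × (1/15 + 1/30)) = 4.1020
t = (x̄₁ - x̄₂) / SE = (69.89 - 73.37) / 4.1020 = -3.48 / 4.1020 = -0.848
p-value = 0.4009

Since p-value > α = 0.1, we fail to reject H₀.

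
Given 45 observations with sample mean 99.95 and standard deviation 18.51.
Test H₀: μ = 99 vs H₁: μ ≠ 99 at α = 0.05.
One-sample t-test:
H₀: μ = 99
H₁: μ ≠ 99
df = n - 1 = 44
t = (x̄ - μ₀) / (s/√n) = (99.95 - 99) / (18.51/√45) = 0.344
p-value = 0.7323

Since p-value > α = 0.05, we fail to reject H₀.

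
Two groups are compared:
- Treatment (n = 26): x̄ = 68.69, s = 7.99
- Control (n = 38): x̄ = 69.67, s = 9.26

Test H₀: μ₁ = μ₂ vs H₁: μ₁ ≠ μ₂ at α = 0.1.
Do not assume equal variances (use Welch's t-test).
Welch's two-sample t-test:
H₀: μ₁ = μ₂
H₁: μ₁ ≠ μ₂
s₁²/n₁ = 7.99²/26 = 2.4554,  s₂²/n₂ = 9.26²/38 = 2.2565
SE = √(s₁²/n₁ + s₂²/n₂) = √(2.4554 + 2.2565) = 2.1707
df (Welch-Satterthwaite) = (s₁²/n₁ + s₂²/n₂)² / [(s₁²/n₁)²/(n₁-1) + (s₂²/n₂)²/(n₂-1)] ≈ 58.62
t = (x̄₁ - x̄₂) / SE = (68.69 - 69.67) / 2.1707 = -0.98 / 2.1707 = -0.451
p-value = 0.6533

Since p-value > α = 0.1, we fail to reject H₀.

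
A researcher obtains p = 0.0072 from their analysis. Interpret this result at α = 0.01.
Since p = 0.0072 < α = 0.01, reject H₀.
There is sufficient evidence to reject the null hypothesis; the result is statistically significant at the 0.01 level.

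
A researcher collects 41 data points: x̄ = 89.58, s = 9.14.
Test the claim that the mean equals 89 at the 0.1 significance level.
One-sample t-test:
H₀: μ = 89
H₁: μ ≠ 89
df = n - 1 = 40
t = (x̄ - μ₀) / (s/√n) = (89.58 - 89) / (9.14/√41) = 0.406
p-value = 0.6867

Since p-value > α = 0.1, we fail to reject H₀.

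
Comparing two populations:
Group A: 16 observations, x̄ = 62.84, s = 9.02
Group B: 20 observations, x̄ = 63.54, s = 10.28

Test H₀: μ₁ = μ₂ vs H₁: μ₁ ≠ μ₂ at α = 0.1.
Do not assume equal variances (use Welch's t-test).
Welch's two-sample t-test:
H₀: μ₁ = μ₂
H₁: μ₁ ≠ μ₂
s₁²/n₁ = 9.02²/16 = 5.0850,  s₂²/n₂ = 10.28²/20 = 5.2839
SE = √(s₁²/n₁ + s₂²/n₂) = √(5.0850 + 5.2839) = 3.2201
df (Welch-Satterthwaite) = (s₁²/n₁ + s₂²/n₂)² / [(s₁²/n₁)²/(n₁-1) + (s₂²/n₂)²/(n₂-1)] ≈ 33.67
t = (x̄₁ - x̄₂) / SE = (62.84 - 63.54) / 3.2201 = -0.70 / 3.2201 = -0.217
p-value = 0.8292

Since p-value > α = 0.1, we fail to reject H₀.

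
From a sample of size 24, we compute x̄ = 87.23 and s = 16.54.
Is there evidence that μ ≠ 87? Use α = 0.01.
One-sample t-test:
H₀: μ = 87
H₁: μ ≠ 87
df = n - 1 = 23
t = (x̄ - μ₀) / (s/√n) = (87.23 - 87) / (16.54/√24) = 0.068
p-value = 0.9463

Since p-value > α = 0.01, we fail to reject H₀.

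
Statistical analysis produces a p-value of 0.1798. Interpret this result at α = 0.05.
Since p = 0.1798 > α = 0.05, fail to reject H₀.
There is insufficient evidence to reject the null hypothesis; the result is not statistically significant at the 0.05 level.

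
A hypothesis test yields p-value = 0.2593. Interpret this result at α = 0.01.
Since p = 0.2593 > α = 0.01, fail to reject H₀.
There is insufficient evidence to reject the null hypothesis; the result is not statistically significant at the 0.01 level.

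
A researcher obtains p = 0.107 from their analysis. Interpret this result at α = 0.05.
Since p = 0.107 > α = 0.05, fail to reject H₀.
There is insufficient evidence to reject the null hypothesis; the result is not statistically significant at the 0.05 level.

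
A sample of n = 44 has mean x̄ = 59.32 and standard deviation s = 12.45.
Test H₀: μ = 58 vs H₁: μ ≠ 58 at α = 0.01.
One-sample t-test:
H₀: μ = 58
H₁: μ ≠ 58
df = n - 1 = 43
t = (x̄ - μ₀) / (s/√n) = (59.32 - 58) / (12.45/√44) = 0.703
p-value = 0.4857

Since p-value > α = 0.01, we fail to reject H₀.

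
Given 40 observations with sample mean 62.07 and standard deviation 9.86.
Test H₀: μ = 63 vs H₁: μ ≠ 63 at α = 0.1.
One-sample t-test:
H₀: μ = 63
H₁: μ ≠ 63
df = n - 1 = 39
t = (x̄ - μ₀) / (s/√n) = (62.07 - 63) / (9.86/√40) = -0.597
p-value = 0.5543

Since p-value > α = 0.1, we fail to reject H₀.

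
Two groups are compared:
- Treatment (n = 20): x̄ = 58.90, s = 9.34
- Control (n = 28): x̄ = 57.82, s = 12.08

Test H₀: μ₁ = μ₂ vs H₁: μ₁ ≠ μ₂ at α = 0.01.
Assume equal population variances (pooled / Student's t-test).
Student's two-sample t-test (equal variances):
H₀: μ₁ = μ₂
H₁: μ₁ ≠ μ₂
df = n₁ + n₂ - 2 = 46
Pooled variance s_p² = [(n₁-1)s₁² + (n₂-1)s₂²] / (n₁ + n₂ - 2) = [(19)(9.34²) + (27)(12.08²)] / 46 = 121.6845
SE = √(s_p²(1/n₁ + 1/n₂)) = √(121.6845 × (1/20 + 1/28)) = 3.2296
t = (x̄₁ - x̄₂) / SE = (58.90 - 57.82) / 3.2296 = 1.08 / 3.2296 = 0.334
p-value = 0.7396

Since p-value > α = 0.01, we fail to reject H₀.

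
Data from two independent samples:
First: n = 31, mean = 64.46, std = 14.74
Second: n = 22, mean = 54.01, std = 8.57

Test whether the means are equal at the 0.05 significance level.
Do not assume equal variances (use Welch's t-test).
Welch's two-sample t-test:
H₀: μ₁ = μ₂
H₁: μ₁ ≠ μ₂
s₁²/n₁ = 14.74²/31 = 7.0086,  s₂²/n₂ = 8.57²/22 = 3.3384
SE = √(s₁²/n₁ + s₂²/n₂) = √(7.0086 + 3.3384) = 3.2167
df (Welch-Satterthwaite) = (s₁²/n₁ + s₂²/n₂)² / [(s₁²/n₁)²/(n₁-1) + (s₂²/n₂)²/(n₂-1)] ≈ 49.38
t = (x̄₁ - x̄₂) / SE = (64.46 - 54.01) / 3.2167 = 10.45 / 3.2167 = 3.249
p-value = 0.0021

Since p-value < α = 0.05, we reject H₀.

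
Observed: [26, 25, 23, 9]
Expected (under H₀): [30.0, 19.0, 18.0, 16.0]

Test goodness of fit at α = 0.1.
Chi-square goodness of fit test:
H₀: observed counts match expected distribution
H₁: observed counts differ from expected distribution
df = k - 1 = 3
χ² = Σ(O - E)²/E
   = (26 - 30.0)²/30.0 + (25 - 19.0)²/19.0 + (23 - 18.0)²/18.0 + (9 - 16.0)²/16.0
   = 0.533 + 1.895 + 1.389 + 3.062
   = 6.88
p-value = 0.0758

Since p-value < α = 0.1, we reject H₀.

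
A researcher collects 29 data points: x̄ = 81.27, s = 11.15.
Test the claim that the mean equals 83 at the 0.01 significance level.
One-sample t-test:
H₀: μ = 83
H₁: μ ≠ 83
df = n - 1 = 28
t = (x̄ - μ₀) / (s/√n) = (81.27 - 83) / (11.15/√29) = -0.836
p-value = 0.4105

Since p-value > α = 0.01, we fail to reject H₀.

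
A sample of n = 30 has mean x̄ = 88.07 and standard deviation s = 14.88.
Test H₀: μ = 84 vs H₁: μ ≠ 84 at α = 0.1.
One-sample t-test:
H₀: μ = 84
H₁: μ ≠ 84
df = n - 1 = 29
t = (x̄ - μ₀) / (s/√n) = (88.07 - 84) / (14.88/√30) = 1.498
p-value = 0.1449

Since p-value > α = 0.1, we fail to reject H₀.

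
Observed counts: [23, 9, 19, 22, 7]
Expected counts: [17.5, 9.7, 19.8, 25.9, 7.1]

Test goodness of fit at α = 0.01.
Chi-square goodness of fit test:
H₀: observed counts match expected distribution
H₁: observed counts differ from expected distribution
df = k - 1 = 4
χ² = Σ(O - E)²/E
   = (23 - 17.5)²/17.5 + (9 - 9.7)²/9.7 + (19 - 19.8)²/19.8 + (22 - 25.9)²/25.9 + (7 - 7.1)²/7.1
   = 1.729 + 0.051 + 0.032 + 0.587 + 0.001
   = 2.40
p-value = 0.6626

Since p-value > α = 0.01, we fail to reject H₀.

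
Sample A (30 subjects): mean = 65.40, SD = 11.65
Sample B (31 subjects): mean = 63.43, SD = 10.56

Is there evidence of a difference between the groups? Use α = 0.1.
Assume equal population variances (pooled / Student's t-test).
Student's two-sample t-test (equal variances):
H₀: μ₁ = μ₂
H₁: μ₁ ≠ μ₂
df = n₁ + n₂ - 2 = 59
Pooled variance s_p² = [(n₁-1)s₁² + (n₂-1)s₂²] / (n₁ + n₂ - 2) = [(29)(11.65²) + (30)(10.56²)] / 59 = 123.4129
SE = √(s_p²(1/n₁ + 1/n₂)) = √(123.4129 × (1/30 + 1/31)) = 2.8451
t = (x̄₁ - x̄₂) / SE = (65.40 - 63.43) / 2.8451 = 1.97 / 2.8451 = 0.692
p-value = 0.4914

Since p-value > α = 0.1, we fail to reject H₀.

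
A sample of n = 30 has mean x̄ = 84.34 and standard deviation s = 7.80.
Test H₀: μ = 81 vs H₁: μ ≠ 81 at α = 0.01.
One-sample t-test:
H₀: μ = 81
H₁: μ ≠ 81
df = n - 1 = 29
t = (x̄ - μ₀) / (s/√n) = (84.34 - 81) / (7.80/√30) = 2.345
p-value = 0.0261

Since p-value > α = 0.01, we fail to reject H₀.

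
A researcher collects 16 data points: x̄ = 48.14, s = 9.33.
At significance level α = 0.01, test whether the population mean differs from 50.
One-sample t-test:
H₀: μ = 50
H₁: μ ≠ 50
df = n - 1 = 15
t = (x̄ - μ₀) / (s/√n) = (48.14 - 50) / (9.33/√16) = -0.797
p-value = 0.4376

Since p-value > α = 0.01, we fail to reject H₀.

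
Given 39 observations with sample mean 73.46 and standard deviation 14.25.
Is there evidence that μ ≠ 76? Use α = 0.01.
One-sample t-test:
H₀: μ = 76
H₁: μ ≠ 76
df = n - 1 = 38
t = (x̄ - μ₀) / (s/√n) = (73.46 - 76) / (14.25/√39) = -1.113
p-value = 0.2726

Since p-value > α = 0.01, we fail to reject H₀.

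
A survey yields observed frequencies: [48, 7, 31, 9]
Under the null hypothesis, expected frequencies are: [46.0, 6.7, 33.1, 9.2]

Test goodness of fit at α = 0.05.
Chi-square goodness of fit test:
H₀: observed counts match expected distribution
H₁: observed counts differ from expected distribution
df = k - 1 = 3
χ² = Σ(O - E)²/E
   = (48 - 46.0)²/46.0 + (7 - 6.7)²/6.7 + (31 - 33.1)²/33.1 + (9 - 9.2)²/9.2
   = 0.087 + 0.013 + 0.133 + 0.004
   = 0.24
p-value = 0.9712

Since p-value > α = 0.05, we fail to reject H₀.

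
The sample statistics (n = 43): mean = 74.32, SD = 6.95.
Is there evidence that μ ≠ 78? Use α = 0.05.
One-sample t-test:
H₀: μ = 78
H₁: μ ≠ 78
df = n - 1 = 42
t = (x̄ - μ₀) / (s/√n) = (74.32 - 78) / (6.95/√43) = -3.472
p-value = 0.0012

Since p-value < α = 0.05, we reject H₀.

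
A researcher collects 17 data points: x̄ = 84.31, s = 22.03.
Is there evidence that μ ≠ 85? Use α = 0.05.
One-sample t-test:
H₀: μ = 85
H₁: μ ≠ 85
df = n - 1 = 16
t = (x̄ - μ₀) / (s/√n) = (84.31 - 85) / (22.03/√17) = -0.129
p-value = 0.8989

Since p-value > α = 0.05, we fail to reject H₀.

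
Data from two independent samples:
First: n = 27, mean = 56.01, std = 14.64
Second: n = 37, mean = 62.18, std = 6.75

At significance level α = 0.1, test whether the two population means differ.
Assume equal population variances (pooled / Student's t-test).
Student's two-sample t-test (equal variances):
H₀: μ₁ = μ₂
H₁: μ₁ ≠ μ₂
df = n₁ + n₂ - 2 = 62
Pooled variance s_p² = [(n₁-1)s₁² + (n₂-1)s₂²] / (n₁ + n₂ - 2) = [(26)(14.64²) + (36)(6.75²)] / 62 = 116.3358
SE = √(s_p²(1/n₁ + 1/n₂)) = √(116.3358 × (1/27 + 1/37)) = 2.7300
t = (x̄₁ - x̄₂) / SE = (56.01 - 62.18) / 2.7300 = -6.17 / 2.7300 = -2.260
p-value = 0.0273

Since p-value < α = 0.1, we reject H₀.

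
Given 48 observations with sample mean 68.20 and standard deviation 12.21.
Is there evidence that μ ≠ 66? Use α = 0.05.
One-sample t-test:
H₀: μ = 66
H₁: μ ≠ 66
df = n - 1 = 47
t = (x̄ - μ₀) / (s/√n) = (68.20 - 66) / (12.21/√48) = 1.248
p-value = 0.2181

Since p-value > α = 0.05, we fail to reject H₀.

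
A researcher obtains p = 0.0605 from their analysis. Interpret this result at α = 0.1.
Since p = 0.0605 < α = 0.1, reject H₀.
There is sufficient evidence to reject the null hypothesis; the result is statistically significant at the 0.1 level.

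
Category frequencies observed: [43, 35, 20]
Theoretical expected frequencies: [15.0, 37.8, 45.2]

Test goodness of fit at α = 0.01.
Chi-square goodness of fit test:
H₀: observed counts match expected distribution
H₁: observed counts differ from expected distribution
df = k - 1 = 2
χ² = Σ(O - E)²/E
   = (43 - 15.0)²/15.0 + (35 - 37.8)²/37.8 + (20 - 45.2)²/45.2
   = 52.267 + 0.207 + 14.050
   = 66.52
p-value < 0.0001

Since p-value < α = 0.01, we reject H₀.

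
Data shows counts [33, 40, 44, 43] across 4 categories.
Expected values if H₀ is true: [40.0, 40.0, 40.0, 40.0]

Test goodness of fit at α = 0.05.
Chi-square goodness of fit test:
H₀: observed counts match expected distribution
H₁: observed counts differ from expected distribution
df = k - 1 = 3
χ² = Σ(O - E)²/E
   = (33 - 40.0)²/40.0 + (40 - 40.0)²/40.0 + (44 - 40.0)²/40.0 + (43 - 40.0)²/40.0
   = 1.225 + 0.000 + 0.400 + 0.225
   = 1.85
p-value = 0.6041

Since p-value > α = 0.05, we fail to reject H₀.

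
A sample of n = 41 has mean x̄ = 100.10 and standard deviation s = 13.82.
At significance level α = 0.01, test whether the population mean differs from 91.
One-sample t-test:
H₀: μ = 91
H₁: μ ≠ 91
df = n - 1 = 40
t = (x̄ - μ₀) / (s/√n) = (100.10 - 91) / (13.82/√41) = 4.216
p-value = 0.0001

Since p-value < α = 0.01, we reject H₀.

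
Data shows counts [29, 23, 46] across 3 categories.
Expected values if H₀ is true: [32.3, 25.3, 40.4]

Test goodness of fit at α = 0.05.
Chi-square goodness of fit test:
H₀: observed counts match expected distribution
H₁: observed counts differ from expected distribution
df = k - 1 = 2
χ² = Σ(O - E)²/E
   = (29 - 32.3)²/32.3 + (23 - 25.3)²/25.3 + (46 - 40.4)²/40.4
   = 0.337 + 0.209 + 0.776
   = 1.32
p-value = 0.5162

Since p-value > α = 0.05, we fail to reject H₀.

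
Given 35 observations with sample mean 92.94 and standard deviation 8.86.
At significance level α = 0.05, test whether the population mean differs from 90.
One-sample t-test:
H₀: μ = 90
H₁: μ ≠ 90
df = n - 1 = 34
t = (x̄ - μ₀) / (s/√n) = (92.94 - 90) / (8.86/√35) = 1.963
p-value = 0.0579

Since p-value > α = 0.05, we fail to reject H₀.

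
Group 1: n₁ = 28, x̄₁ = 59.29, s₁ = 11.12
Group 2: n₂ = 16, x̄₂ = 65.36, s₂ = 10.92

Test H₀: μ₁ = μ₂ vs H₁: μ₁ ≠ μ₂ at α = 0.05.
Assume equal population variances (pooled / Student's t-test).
Student's two-sample t-test (equal variances):
H₀: μ₁ = μ₂
H₁: μ₁ ≠ μ₂
df = n₁ + n₂ - 2 = 42
Pooled variance s_p² = [(n₁-1)s₁² + (n₂-1)s₂²] / (n₁ + n₂ - 2) = [(27)(11.12²) + (15)(10.92²)] / 42 = 122.0801
SE = √(s_p²(1/n₁ + 1/n₂)) = √(122.0801 × (1/28 + 1/16)) = 3.4627
t = (x̄₁ - x̄₂) / SE = (59.29 - 65.36) / 3.4627 = -6.07 / 3.4627 = -1.753
p-value = 0.0869

Since p-value > α = 0.05, we fail to reject H₀.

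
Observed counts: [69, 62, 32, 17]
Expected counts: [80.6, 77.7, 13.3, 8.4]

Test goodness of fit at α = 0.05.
Chi-square goodness of fit test:
H₀: observed counts match expected distribution
H₁: observed counts differ from expected distribution
df = k - 1 = 3
χ² = Σ(O - E)²/E
   = (69 - 80.6)²/80.6 + (62 - 77.7)²/77.7 + (32 - 13.3)²/13.3 + (17 - 8.4)²/8.4
   = 1.669 + 3.172 + 26.292 + 8.805
   = 39.94
p-value < 0.0001

Since p-value < α = 0.05, we reject H₀.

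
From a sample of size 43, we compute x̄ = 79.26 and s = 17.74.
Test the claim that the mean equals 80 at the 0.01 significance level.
One-sample t-test:
H₀: μ = 80
H₁: μ ≠ 80
df = n - 1 = 42
t = (x̄ - μ₀) / (s/√n) = (79.26 - 80) / (17.74/√43) = -0.274
p-value = 0.7858

Since p-value > α = 0.01, we fail to reject H₀.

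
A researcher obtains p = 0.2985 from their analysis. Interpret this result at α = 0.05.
Since p = 0.2985 > α = 0.05, fail to reject H₀.
There is insufficient evidence to reject the null hypothesis; the result is not statistically significant at the 0.05 level.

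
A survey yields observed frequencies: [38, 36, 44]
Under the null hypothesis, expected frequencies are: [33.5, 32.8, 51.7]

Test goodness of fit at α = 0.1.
Chi-square goodness of fit test:
H₀: observed counts match expected distribution
H₁: observed counts differ from expected distribution
df = k - 1 = 2
χ² = Σ(O - E)²/E
   = (38 - 33.5)²/33.5 + (36 - 32.8)²/32.8 + (44 - 51.7)²/51.7
   = 0.604 + 0.312 + 1.147
   = 2.06
p-value = 0.3564

Since p-value > α = 0.1, we fail to reject H₀.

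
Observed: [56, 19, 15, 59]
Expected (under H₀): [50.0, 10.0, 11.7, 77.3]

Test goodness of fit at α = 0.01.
Chi-square goodness of fit test:
H₀: observed counts match expected distribution
H₁: observed counts differ from expected distribution
df = k - 1 = 3
χ² = Σ(O - E)²/E
   = (56 - 50.0)²/50.0 + (19 - 10.0)²/10.0 + (15 - 11.7)²/11.7 + (59 - 77.3)²/77.3
   = 0.720 + 8.100 + 0.931 + 4.332
   = 14.08
p-value = 0.0028

Since p-value < α = 0.01, we reject H₀.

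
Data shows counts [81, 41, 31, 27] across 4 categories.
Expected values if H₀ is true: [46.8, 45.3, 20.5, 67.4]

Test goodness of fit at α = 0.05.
Chi-square goodness of fit test:
H₀: observed counts match expected distribution
H₁: observed counts differ from expected distribution
df = k - 1 = 3
χ² = Σ(O - E)²/E
   = (81 - 46.8)²/46.8 + (41 - 45.3)²/45.3 + (31 - 20.5)²/20.5 + (27 - 67.4)²/67.4
   = 24.992 + 0.408 + 5.378 + 24.216
   = 54.99
p-value < 0.0001

Since p-value < α = 0.05, we reject H₀.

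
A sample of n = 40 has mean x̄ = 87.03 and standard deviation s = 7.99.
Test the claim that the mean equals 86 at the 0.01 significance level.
One-sample t-test:
H₀: μ = 86
H₁: μ ≠ 86
df = n - 1 = 39
t = (x̄ - μ₀) / (s/√n) = (87.03 - 86) / (7.99/√40) = 0.815
p-value = 0.4198

Since p-value > α = 0.01, we fail to reject H₀.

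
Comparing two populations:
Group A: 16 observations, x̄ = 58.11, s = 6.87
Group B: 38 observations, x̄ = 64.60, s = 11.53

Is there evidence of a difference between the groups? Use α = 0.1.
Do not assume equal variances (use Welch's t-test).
Welch's two-sample t-test:
H₀: μ₁ = μ₂
H₁: μ₁ ≠ μ₂
s₁²/n₁ = 6.87²/16 = 2.9498,  s₂²/n₂ = 11.53²/38 = 3.4984
SE = √(s₁²/n₁ + s₂²/n₂) = √(2.9498 + 3.4984) = 2.5393
df (Welch-Satterthwaite) = (s₁²/n₁ + s₂²/n₂)² / [(s₁²/n₁)²/(n₁-1) + (s₂²/n₂)²/(n₂-1)] ≈ 45.65
t = (x̄₁ - x̄₂) / SE = (58.11 - 64.60) / 2.5393 = -6.49 / 2.5393 = -2.556
p-value = 0.0140

Since p-value < α = 0.1, we reject H₀.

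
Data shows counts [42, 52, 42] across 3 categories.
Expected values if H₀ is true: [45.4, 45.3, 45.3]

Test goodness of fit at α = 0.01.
Chi-square goodness of fit test:
H₀: observed counts match expected distribution
H₁: observed counts differ from expected distribution
df = k - 1 = 2
χ² = Σ(O - E)²/E
   = (42 - 45.4)²/45.4 + (52 - 45.3)²/45.3 + (42 - 45.3)²/45.3
   = 0.255 + 0.991 + 0.240
   = 1.49
p-value = 0.4757

Since p-value > α = 0.01, we fail to reject H₀.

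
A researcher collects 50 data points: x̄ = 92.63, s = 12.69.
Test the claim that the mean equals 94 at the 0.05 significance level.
One-sample t-test:
H₀: μ = 94
H₁: μ ≠ 94
df = n - 1 = 49
t = (x̄ - μ₀) / (s/√n) = (92.63 - 94) / (12.69/√50) = -0.763
p-value = 0.4489

Since p-value > α = 0.05, we fail to reject H₀.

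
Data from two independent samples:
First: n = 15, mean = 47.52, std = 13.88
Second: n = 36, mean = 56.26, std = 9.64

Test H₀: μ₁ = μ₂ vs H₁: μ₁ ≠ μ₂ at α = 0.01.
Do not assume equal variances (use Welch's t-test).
Welch's two-sample t-test:
H₀: μ₁ = μ₂
H₁: μ₁ ≠ μ₂
s₁²/n₁ = 13.88²/15 = 12.8436,  s₂²/n₂ = 9.64²/36 = 2.5814
SE = √(s₁²/n₁ + s₂²/n₂) = √(12.8436 + 2.5814) = 3.9275
df (Welch-Satterthwaite) = (s₁²/n₁ + s₂²/n₂)² / [(s₁²/n₁)²/(n₁-1) + (s₂²/n₂)²/(n₂-1)] ≈ 19.87
t = (x̄₁ - x̄₂) / SE = (47.52 - 56.26) / 3.9275 = -8.74 / 3.9275 = -2.225
p-value = 0.0378

Since p-value > α = 0.01, we fail to reject H₀.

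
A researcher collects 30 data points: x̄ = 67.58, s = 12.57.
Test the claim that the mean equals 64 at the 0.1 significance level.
One-sample t-test:
H₀: μ = 64
H₁: μ ≠ 64
df = n - 1 = 29
t = (x̄ - μ₀) / (s/√n) = (67.58 - 64) / (12.57/√30) = 1.560
p-value = 0.1296

Since p-value > α = 0.1, we fail to reject H₀.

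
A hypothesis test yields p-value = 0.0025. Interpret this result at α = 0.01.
Since p = 0.0025 < α = 0.01, reject H₀.
There is sufficient evidence to reject the null hypothesis; the result is statistically significant at the 0.01 level.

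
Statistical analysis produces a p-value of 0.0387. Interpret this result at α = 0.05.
Since p = 0.0387 < α = 0.05, reject H₀.
There is sufficient evidence to reject the null hypothesis; the result is statistically significant at the 0.05 level.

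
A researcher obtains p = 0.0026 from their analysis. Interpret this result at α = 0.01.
Since p = 0.0026 < α = 0.01, reject H₀.
There is sufficient evidence to reject the null hypothesis; the result is statistically significant at the 0.01 level.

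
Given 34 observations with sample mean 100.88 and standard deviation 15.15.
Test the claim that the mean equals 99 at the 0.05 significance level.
One-sample t-test:
H₀: μ = 99
H₁: μ ≠ 99
df = n - 1 = 33
t = (x̄ - μ₀) / (s/√n) = (100.88 - 99) / (15.15/√34) = 0.724
p-value = 0.4744

Since p-value > α = 0.05, we fail to reject H₀.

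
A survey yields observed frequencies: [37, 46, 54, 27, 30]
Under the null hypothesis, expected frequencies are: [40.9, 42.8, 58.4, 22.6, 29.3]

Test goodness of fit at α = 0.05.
Chi-square goodness of fit test:
H₀: observed counts match expected distribution
H₁: observed counts differ from expected distribution
df = k - 1 = 4
χ² = Σ(O - E)²/E
   = (37 - 40.9)²/40.9 + (46 - 42.8)²/42.8 + (54 - 58.4)²/58.4 + (27 - 22.6)²/22.6 + (30 - 29.3)²/29.3
   = 0.372 + 0.239 + 0.332 + 0.857 + 0.017
   = 1.82
p-value = 0.7696

Since p-value > α = 0.05, we fail to reject H₀.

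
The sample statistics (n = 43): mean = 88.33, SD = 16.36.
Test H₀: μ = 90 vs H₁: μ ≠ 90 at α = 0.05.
One-sample t-test:
H₀: μ = 90
H₁: μ ≠ 90
df = n - 1 = 42
t = (x̄ - μ₀) / (s/√n) = (88.33 - 90) / (16.36/√43) = -0.669
p-value = 0.5069

Since p-value > α = 0.05, we fail to reject H₀.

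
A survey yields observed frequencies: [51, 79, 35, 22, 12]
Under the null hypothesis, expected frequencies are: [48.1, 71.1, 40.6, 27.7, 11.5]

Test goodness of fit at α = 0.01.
Chi-square goodness of fit test:
H₀: observed counts match expected distribution
H₁: observed counts differ from expected distribution
df = k - 1 = 4
χ² = Σ(O - E)²/E
   = (51 - 48.1)²/48.1 + (79 - 71.1)²/71.1 + (35 - 40.6)²/40.6 + (22 - 27.7)²/27.7 + (12 - 11.5)²/11.5
   = 0.175 + 0.878 + 0.772 + 1.173 + 0.022
   = 3.02
p-value = 0.5545

Since p-value > α = 0.01, we fail to reject H₀.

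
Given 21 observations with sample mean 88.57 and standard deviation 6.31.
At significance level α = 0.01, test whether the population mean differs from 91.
One-sample t-test:
H₀: μ = 91
H₁: μ ≠ 91
df = n - 1 = 20
t = (x̄ - μ₀) / (s/√n) = (88.57 - 91) / (6.31/√21) = -1.765
p-value = 0.0929

Since p-value > α = 0.01, we fail to reject H₀.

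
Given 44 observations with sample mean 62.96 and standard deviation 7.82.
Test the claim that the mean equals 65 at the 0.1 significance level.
One-sample t-test:
H₀: μ = 65
H₁: μ ≠ 65
df = n - 1 = 43
t = (x̄ - μ₀) / (s/√n) = (62.96 - 65) / (7.82/√44) = -1.730
p-value = 0.0907

Since p-value < α = 0.1, we reject H₀.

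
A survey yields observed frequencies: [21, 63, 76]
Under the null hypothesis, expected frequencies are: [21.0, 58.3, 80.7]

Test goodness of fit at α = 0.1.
Chi-square goodness of fit test:
H₀: observed counts match expected distribution
H₁: observed counts differ from expected distribution
df = k - 1 = 2
χ² = Σ(O - E)²/E
   = (21 - 21.0)²/21.0 + (63 - 58.3)²/58.3 + (76 - 80.7)²/80.7
   = 0.000 + 0.379 + 0.274
   = 0.65
p-value = 0.7216

Since p-value > α = 0.1, we fail to reject H₀.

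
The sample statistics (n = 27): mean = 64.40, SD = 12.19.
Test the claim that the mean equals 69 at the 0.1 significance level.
One-sample t-test:
H₀: μ = 69
H₁: μ ≠ 69
df = n - 1 = 26
t = (x̄ - μ₀) / (s/√n) = (64.40 - 69) / (12.19/√27) = -1.961
p-value = 0.0607

Since p-value < α = 0.1, we reject H₀.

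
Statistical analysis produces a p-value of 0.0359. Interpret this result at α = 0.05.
Since p = 0.0359 < α = 0.05, reject H₀.
There is sufficient evidence to reject the null hypothesis; the result is statistically significant at the 0.05 level.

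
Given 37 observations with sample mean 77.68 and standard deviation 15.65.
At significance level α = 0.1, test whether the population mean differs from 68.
One-sample t-test:
H₀: μ = 68
H₁: μ ≠ 68
df = n - 1 = 36
t = (x̄ - μ₀) / (s/√n) = (77.68 - 68) / (15.65/√37) = 3.762
p-value = 0.0006

Since p-value < α = 0.1, we reject H₀.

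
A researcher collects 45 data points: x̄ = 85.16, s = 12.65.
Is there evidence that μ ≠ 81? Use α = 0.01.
One-sample t-test:
H₀: μ = 81
H₁: μ ≠ 81
df = n - 1 = 44
t = (x̄ - μ₀) / (s/√n) = (85.16 - 81) / (12.65/√45) = 2.206
p-value = 0.0327

Since p-value > α = 0.01, we fail to reject H₀.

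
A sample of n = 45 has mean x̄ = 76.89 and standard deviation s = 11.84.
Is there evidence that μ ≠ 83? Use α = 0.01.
One-sample t-test:
H₀: μ = 83
H₁: μ ≠ 83
df = n - 1 = 44
t = (x̄ - μ₀) / (s/√n) = (76.89 - 83) / (11.84/√45) = -3.462
p-value = 0.0012

Since p-value < α = 0.01, we reject H₀.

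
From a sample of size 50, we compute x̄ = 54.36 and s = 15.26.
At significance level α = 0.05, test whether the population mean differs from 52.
One-sample t-test:
H₀: μ = 52
H₁: μ ≠ 52
df = n - 1 = 49
t = (x̄ - μ₀) / (s/√n) = (54.36 - 52) / (15.26/√50) = 1.094
p-value = 0.2795

Since p-value > α = 0.05, we fail to reject H₀.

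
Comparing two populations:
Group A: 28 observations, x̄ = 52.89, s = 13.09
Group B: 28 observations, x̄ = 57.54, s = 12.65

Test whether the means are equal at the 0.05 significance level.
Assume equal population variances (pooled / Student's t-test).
Student's two-sample t-test (equal variances):
H₀: μ₁ = μ₂
H₁: μ₁ ≠ μ₂
df = n₁ + n₂ - 2 = 54
Pooled variance s_p² = [(n₁-1)s₁² + (n₂-1)s₂²] / (n₁ + n₂ - 2) = [(27)(13.09²) + (27)(12.65²)] / 54 = 165.6853
SE = √(s_p²(1/n₁ + 1/n₂)) = √(165.6853 × (1/28 + 1/28)) = 3.4402
t = (x̄₁ - x̄₂) / SE = (52.89 - 57.54) / 3.4402 = -4.65 / 3.4402 = -1.352
p-value = 0.1821

Since p-value > α = 0.05, we fail to reject H₀.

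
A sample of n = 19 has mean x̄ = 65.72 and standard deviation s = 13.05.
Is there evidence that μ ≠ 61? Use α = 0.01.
One-sample t-test:
H₀: μ = 61
H₁: μ ≠ 61
df = n - 1 = 18
t = (x̄ - μ₀) / (s/√n) = (65.72 - 61) / (13.05/√19) = 1.577
p-value = 0.1323

Since p-value > α = 0.01, we fail to reject H₀.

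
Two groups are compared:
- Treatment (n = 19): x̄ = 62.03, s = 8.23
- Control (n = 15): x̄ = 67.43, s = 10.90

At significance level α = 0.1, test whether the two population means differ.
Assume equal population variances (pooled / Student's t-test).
Student's two-sample t-test (equal variances):
H₀: μ₁ = μ₂
H₁: μ₁ ≠ μ₂
df = n₁ + n₂ - 2 = 32
Pooled variance s_p² = [(n₁-1)s₁² + (n₂-1)s₂²] / (n₁ + n₂ - 2) = [(18)(8.23²) + (14)(10.90²)] / 32 = 90.0791
SE = √(s_p²(1/n₁ + 1/n₂)) = √(90.0791 × (1/19 + 1/15)) = 3.2782
t = (x̄₁ - x̄₂) / SE = (62.03 - 67.43) / 3.2782 = -5.40 / 3.2782 = -1.647
p-value = 0.1093

Since p-value > α = 0.1, we fail to reject H₀.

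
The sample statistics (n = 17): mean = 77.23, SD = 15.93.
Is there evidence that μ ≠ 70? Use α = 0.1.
One-sample t-test:
H₀: μ = 70
H₁: μ ≠ 70
df = n - 1 = 16
t = (x̄ - μ₀) / (s/√n) = (77.23 - 70) / (15.93/√17) = 1.871
p-value = 0.0797

Since p-value < α = 0.1, we reject H₀.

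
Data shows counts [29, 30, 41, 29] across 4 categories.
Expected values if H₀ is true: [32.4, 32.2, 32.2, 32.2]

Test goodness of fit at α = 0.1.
Chi-square goodness of fit test:
H₀: observed counts match expected distribution
H₁: observed counts differ from expected distribution
df = k - 1 = 3
χ² = Σ(O - E)²/E
   = (29 - 32.4)²/32.4 + (30 - 32.2)²/32.2 + (41 - 32.2)²/32.2 + (29 - 32.2)²/32.2
   = 0.357 + 0.150 + 2.405 + 0.318
   = 3.23
p-value = 0.3575

Since p-value > α = 0.1, we fail to reject H₀.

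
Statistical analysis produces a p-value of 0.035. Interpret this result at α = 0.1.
Since p = 0.035 < α = 0.1, reject H₀.
There is sufficient evidence to reject the null hypothesis; the result is statistically significant at the 0.1 level.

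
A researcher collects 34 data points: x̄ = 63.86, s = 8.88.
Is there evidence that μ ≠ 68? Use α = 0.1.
One-sample t-test:
H₀: μ = 68
H₁: μ ≠ 68
df = n - 1 = 33
t = (x̄ - μ₀) / (s/√n) = (63.86 - 68) / (8.88/√34) = -2.718
p-value = 0.0104

Since p-value < α = 0.1, we reject H₀.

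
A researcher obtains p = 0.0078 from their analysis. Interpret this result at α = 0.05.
Since p = 0.0078 < α = 0.05, reject H₀.
There is sufficient evidence to reject the null hypothesis; the result is statistically significant at the 0.05 level.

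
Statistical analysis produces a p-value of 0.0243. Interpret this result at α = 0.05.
Since p = 0.0243 < α = 0.05, reject H₀.
There is sufficient evidence to reject the null hypothesis; the result is statistically significant at the 0.05 level.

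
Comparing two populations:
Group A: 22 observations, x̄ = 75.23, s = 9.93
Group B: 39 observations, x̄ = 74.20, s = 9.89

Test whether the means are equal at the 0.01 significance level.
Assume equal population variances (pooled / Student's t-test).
Student's two-sample t-test (equal variances):
H₀: μ₁ = μ₂
H₁: μ₁ ≠ μ₂
df = n₁ + n₂ - 2 = 59
Pooled variance s_p² = [(n₁-1)s₁² + (n₂-1)s₂²] / (n₁ + n₂ - 2) = [(21)(9.93²) + (38)(9.89²)] / 59 = 98.0943
SE = √(s_p²(1/n₁ + 1/n₂)) = √(98.0943 × (1/22 + 1/39)) = 2.6408
t = (x̄₁ - x̄₂) / SE = (75.23 - 74.20) / 2.6408 = 1.03 / 2.6408 = 0.390
p-value = 0.6979

Since p-value > α = 0.01, we fail to reject H₀.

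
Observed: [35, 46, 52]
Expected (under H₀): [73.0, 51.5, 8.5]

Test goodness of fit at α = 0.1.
Chi-square goodness of fit test:
H₀: observed counts match expected distribution
H₁: observed counts differ from expected distribution
df = k - 1 = 2
χ² = Σ(O - E)²/E
   = (35 - 73.0)²/73.0 + (46 - 51.5)²/51.5 + (52 - 8.5)²/8.5
   = 19.781 + 0.587 + 222.618
   = 242.99
p-value < 0.0001

Since p-value < α = 0.1, we reject H₀.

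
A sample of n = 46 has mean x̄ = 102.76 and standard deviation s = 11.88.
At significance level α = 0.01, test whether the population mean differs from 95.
One-sample t-test:
H₀: μ = 95
H₁: μ ≠ 95
df = n - 1 = 45
t = (x̄ - μ₀) / (s/√n) = (102.76 - 95) / (11.88/√46) = 4.430
p-value = 0.0001

Since p-value < α = 0.01, we reject H₀.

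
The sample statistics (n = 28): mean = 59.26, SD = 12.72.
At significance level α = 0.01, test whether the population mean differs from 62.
One-sample t-test:
H₀: μ = 62
H₁: μ ≠ 62
df = n - 1 = 27
t = (x̄ - μ₀) / (s/√n) = (59.26 - 62) / (12.72/√28) = -1.140
p-value = 0.2644

Since p-value > α = 0.01, we fail to reject H₀.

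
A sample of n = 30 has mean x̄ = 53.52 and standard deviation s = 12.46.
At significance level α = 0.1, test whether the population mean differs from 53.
One-sample t-test:
H₀: μ = 53
H₁: μ ≠ 53
df = n - 1 = 29
t = (x̄ - μ₀) / (s/√n) = (53.52 - 53) / (12.46/√30) = 0.229
p-value = 0.8208

Since p-value > α = 0.1, we fail to reject H₀.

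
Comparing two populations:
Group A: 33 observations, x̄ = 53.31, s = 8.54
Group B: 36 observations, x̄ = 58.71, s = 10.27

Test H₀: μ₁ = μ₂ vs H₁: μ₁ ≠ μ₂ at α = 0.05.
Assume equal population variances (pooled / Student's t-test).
Student's two-sample t-test (equal variances):
H₀: μ₁ = μ₂
H₁: μ₁ ≠ μ₂
df = n₁ + n₂ - 2 = 67
Pooled variance s_p² = [(n₁-1)s₁² + (n₂-1)s₂²] / (n₁ + n₂ - 2) = [(32)(8.54²) + (35)(10.27²)] / 67 = 89.9308
SE = √(s_p²(1/n₁ + 1/n₂)) = √(89.9308 × (1/33 + 1/36)) = 2.2854
t = (x̄₁ - x̄₂) / SE = (53.31 - 58.71) / 2.2854 = -5.40 / 2.2854 = -2.363
p-value = 0.0210

Since p-value < α = 0.05, we reject H₀.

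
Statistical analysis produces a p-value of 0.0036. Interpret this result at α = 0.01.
Since p = 0.0036 < α = 0.01, reject H₀.
There is sufficient evidence to reject the null hypothesis; the result is statistically significant at the 0.01 level.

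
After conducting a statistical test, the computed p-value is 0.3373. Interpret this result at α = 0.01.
Since p = 0.3373 > α = 0.01, fail to reject H₀.
There is insufficient evidence to reject the null hypothesis; the result is not statistically significant at the 0.01 level.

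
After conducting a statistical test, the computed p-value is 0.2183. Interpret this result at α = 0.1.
Since p = 0.2183 > α = 0.1, fail to reject H₀.
There is insufficient evidence to reject the null hypothesis; the result is not statistically significant at the 0.1 level.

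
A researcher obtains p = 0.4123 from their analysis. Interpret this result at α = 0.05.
Since p = 0.4123 > α = 0.05, fail to reject H₀.
There is insufficient evidence to reject the null hypothesis; the result is not statistically significant at the 0.05 level.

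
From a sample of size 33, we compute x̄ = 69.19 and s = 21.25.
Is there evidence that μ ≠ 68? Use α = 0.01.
One-sample t-test:
H₀: μ = 68
H₁: μ ≠ 68
df = n - 1 = 32
t = (x̄ - μ₀) / (s/√n) = (69.19 - 68) / (21.25/√33) = 0.322
p-value = 0.7498

Since p-value > α = 0.01, we fail to reject H₀.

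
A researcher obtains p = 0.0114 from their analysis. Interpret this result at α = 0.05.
Since p = 0.0114 < α = 0.05, reject H₀.
There is sufficient evidence to reject the null hypothesis; the result is statistically significant at the 0.05 level.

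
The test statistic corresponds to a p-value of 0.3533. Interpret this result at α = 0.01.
Since p = 0.3533 > α = 0.01, fail to reject H₀.
There is insufficient evidence to reject the null hypothesis; the result is not statistically significant at the 0.01 level.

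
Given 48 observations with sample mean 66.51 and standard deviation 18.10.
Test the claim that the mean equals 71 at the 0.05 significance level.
One-sample t-test:
H₀: μ = 71
H₁: μ ≠ 71
df = n - 1 = 47
t = (x̄ - μ₀) / (s/√n) = (66.51 - 71) / (18.10/√48) = -1.719
p-value = 0.0923

Since p-value > α = 0.05, we fail to reject H₀.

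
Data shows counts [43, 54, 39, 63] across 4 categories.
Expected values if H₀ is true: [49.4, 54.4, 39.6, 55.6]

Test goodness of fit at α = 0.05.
Chi-square goodness of fit test:
H₀: observed counts match expected distribution
H₁: observed counts differ from expected distribution
df = k - 1 = 3
χ² = Σ(O - E)²/E
   = (43 - 49.4)²/49.4 + (54 - 54.4)²/54.4 + (39 - 39.6)²/39.6 + (63 - 55.6)²/55.6
   = 0.829 + 0.003 + 0.009 + 0.985
   = 1.83
p-value = 0.6093

Since p-value > α = 0.05, we fail to reject H₀.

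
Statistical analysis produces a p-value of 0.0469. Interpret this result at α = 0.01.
Since p = 0.0469 > α = 0.01, fail to reject H₀.
There is insufficient evidence to reject the null hypothesis; the result is not statistically significant at the 0.01 level.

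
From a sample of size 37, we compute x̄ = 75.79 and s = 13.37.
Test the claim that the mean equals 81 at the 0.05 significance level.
One-sample t-test:
H₀: μ = 81
H₁: μ ≠ 81
df = n - 1 = 36
t = (x̄ - μ₀) / (s/√n) = (75.79 - 81) / (13.37/√37) = -2.370
p-value = 0.0232

Since p-value < α = 0.05, we reject H₀.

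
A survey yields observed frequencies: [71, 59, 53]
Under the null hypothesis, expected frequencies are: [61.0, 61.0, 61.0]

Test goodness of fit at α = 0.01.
Chi-square goodness of fit test:
H₀: observed counts match expected distribution
H₁: observed counts differ from expected distribution
df = k - 1 = 2
χ² = Σ(O - E)²/E
   = (71 - 61.0)²/61.0 + (59 - 61.0)²/61.0 + (53 - 61.0)²/61.0
   = 1.639 + 0.066 + 1.049
   = 2.75
p-value = 0.2523

Since p-value > α = 0.01, we fail to reject H₀.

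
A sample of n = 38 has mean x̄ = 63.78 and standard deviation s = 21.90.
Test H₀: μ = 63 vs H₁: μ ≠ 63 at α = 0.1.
One-sample t-test:
H₀: μ = 63
H₁: μ ≠ 63
df = n - 1 = 37
t = (x̄ - μ₀) / (s/√n) = (63.78 - 63) / (21.90/√38) = 0.220
p-value = 0.8274

Since p-value > α = 0.1, we fail to reject H₀.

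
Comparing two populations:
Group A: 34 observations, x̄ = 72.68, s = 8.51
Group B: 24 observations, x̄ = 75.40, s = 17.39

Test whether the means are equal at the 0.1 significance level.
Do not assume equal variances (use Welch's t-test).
Welch's two-sample t-test:
H₀: μ₁ = μ₂
H₁: μ₁ ≠ μ₂
s₁²/n₁ = 8.51²/34 = 2.1300,  s₂²/n₂ = 17.39²/24 = 12.6005
SE = √(s₁²/n₁ + s₂²/n₂) = √(2.1300 + 12.6005) = 3.8380
df (Welch-Satterthwaite) = (s₁²/n₁ + s₂²/n₂)² / [(s₁²/n₁)²/(n₁-1) + (s₂²/n₂)²/(n₂-1)] ≈ 30.82
t = (x̄₁ - x̄₂) / SE = (72.68 - 75.40) / 3.8380 = -2.72 / 3.8380 = -0.709
p-value = 0.4838

Since p-value > α = 0.1, we fail to reject H₀.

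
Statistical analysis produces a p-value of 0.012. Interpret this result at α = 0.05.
Since p = 0.012 < α = 0.05, reject H₀.
There is sufficient evidence to reject the null hypothesis; the result is statistically significant at the 0.05 level.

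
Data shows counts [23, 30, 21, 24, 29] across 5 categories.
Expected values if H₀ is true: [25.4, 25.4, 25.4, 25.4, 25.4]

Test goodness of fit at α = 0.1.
Chi-square goodness of fit test:
H₀: observed counts match expected distribution
H₁: observed counts differ from expected distribution
df = k - 1 = 4
χ² = Σ(O - E)²/E
   = (23 - 25.4)²/25.4 + (30 - 25.4)²/25.4 + (21 - 25.4)²/25.4 + (24 - 25.4)²/25.4 + (29 - 25.4)²/25.4
   = 0.227 + 0.833 + 0.762 + 0.077 + 0.510
   = 2.41
p-value = 0.6609

Since p-value > α = 0.1, we fail to reject H₀.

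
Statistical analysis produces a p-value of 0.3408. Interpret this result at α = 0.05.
Since p = 0.3408 > α = 0.05, fail to reject H₀.
There is insufficient evidence to reject the null hypothesis; the result is not statistically significant at the 0.05 level.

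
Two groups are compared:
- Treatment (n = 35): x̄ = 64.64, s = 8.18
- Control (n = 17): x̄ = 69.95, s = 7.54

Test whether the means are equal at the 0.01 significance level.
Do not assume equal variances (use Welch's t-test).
Welch's two-sample t-test:
H₀: μ₁ = μ₂
H₁: μ₁ ≠ μ₂
s₁²/n₁ = 8.18²/35 = 1.9118,  s₂²/n₂ = 7.54²/17 = 3.3442
SE = √(s₁²/n₁ + s₂²/n₂) = √(1.9118 + 3.3442) = 2.2926
df (Welch-Satterthwaite) = (s₁²/n₁ + s₂²/n₂)² / [(s₁²/n₁)²/(n₁-1) + (s₂²/n₂)²/(n₂-1)] ≈ 34.25
t = (x̄₁ - x̄₂) / SE = (64.64 - 69.95) / 2.2926 = -5.31 / 2.2926 = -2.316
p-value = 0.0267

Since p-value > α = 0.01, we fail to reject H₀.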